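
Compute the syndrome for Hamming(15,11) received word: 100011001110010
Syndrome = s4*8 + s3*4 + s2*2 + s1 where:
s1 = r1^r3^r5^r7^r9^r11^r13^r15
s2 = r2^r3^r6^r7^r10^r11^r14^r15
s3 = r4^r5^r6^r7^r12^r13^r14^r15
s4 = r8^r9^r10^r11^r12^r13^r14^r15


s1=0, s2=0, s3=1, s4=0

Syndrome = 4 (error at position 4)


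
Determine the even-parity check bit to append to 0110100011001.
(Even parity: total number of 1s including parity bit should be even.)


Number of 1s in data: 6
Parity bit: 0

0


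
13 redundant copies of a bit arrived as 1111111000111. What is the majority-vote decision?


Ones: 10 out of 13
Threshold: 7

1 (10/13 voted 1)


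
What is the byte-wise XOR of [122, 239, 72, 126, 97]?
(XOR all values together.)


XOR chain: 122 ^ 239 ^ 72 ^ 126 ^ 97 = 194

194


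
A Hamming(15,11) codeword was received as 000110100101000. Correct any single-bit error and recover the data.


Syndrome = 0: no error detected

Data: 01010101000 (no errors)


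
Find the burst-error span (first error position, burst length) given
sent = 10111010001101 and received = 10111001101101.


XOR: 00000011100000

Burst at position 6, length 3


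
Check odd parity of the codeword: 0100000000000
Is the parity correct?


Number of 1s: 1

Yes, parity is correct (1 ones)


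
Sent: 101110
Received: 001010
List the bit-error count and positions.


XOR: 100100

2 error(s) at position(s): 0, 3


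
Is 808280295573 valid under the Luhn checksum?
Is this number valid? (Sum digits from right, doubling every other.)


Luhn sum = 50
50 mod 10 = 0

Valid (Luhn sum mod 10 = 0)


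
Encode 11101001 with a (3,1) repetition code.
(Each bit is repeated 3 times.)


Each bit -> 3 copies

111111111000111000000111


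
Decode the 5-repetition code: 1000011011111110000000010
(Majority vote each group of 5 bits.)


Groups: 10000, 11011, 11111, 00000, 00010
Majority votes: 01100

01100


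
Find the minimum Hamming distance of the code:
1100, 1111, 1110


Comparing all pairs, minimum distance: 1
Can detect 0 errors, correct 0 errors

1


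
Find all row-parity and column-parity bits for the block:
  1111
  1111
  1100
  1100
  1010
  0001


Row parities: 000001
Column parities: 1011

Row P: 000001, Col P: 1011, Corner: 1


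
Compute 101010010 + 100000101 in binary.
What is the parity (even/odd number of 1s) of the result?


101010010 = 338
100000101 = 261
Sum = 599 = 1001010111
1s count = 6

even parity (6 ones in 1001010111)


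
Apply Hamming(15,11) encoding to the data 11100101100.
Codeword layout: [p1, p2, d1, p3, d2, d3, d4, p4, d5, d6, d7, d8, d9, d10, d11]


Parity bits: p1=1, p2=1, p3=0, p4=1

111011010101100


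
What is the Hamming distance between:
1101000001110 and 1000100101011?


XOR: 0101100100101
Count of 1s: 6

6


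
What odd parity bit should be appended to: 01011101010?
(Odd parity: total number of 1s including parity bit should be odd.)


Number of 1s in data: 6
Parity bit: 1

1


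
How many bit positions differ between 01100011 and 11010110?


XOR: 10110101
Count of 1s: 5

5


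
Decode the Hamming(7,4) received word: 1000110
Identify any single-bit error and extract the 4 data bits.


Syndrome = 2: error at position 2

Data: 0110 (corrected bit 2)


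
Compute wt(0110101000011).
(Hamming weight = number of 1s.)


Counting 1s in 0110101000011

6


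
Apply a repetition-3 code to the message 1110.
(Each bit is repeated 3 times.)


Each bit -> 3 copies

111111111000


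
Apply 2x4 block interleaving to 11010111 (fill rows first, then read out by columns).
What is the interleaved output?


Matrix:
  1101
  0111
Read columns: 10110111

10110111


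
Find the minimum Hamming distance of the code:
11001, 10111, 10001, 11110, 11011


Comparing all pairs, minimum distance: 1
Can detect 0 errors, correct 0 errors

1


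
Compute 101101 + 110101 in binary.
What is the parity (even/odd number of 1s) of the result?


101101 = 45
110101 = 53
Sum = 98 = 1100010
1s count = 3

odd parity (3 ones in 1100010)


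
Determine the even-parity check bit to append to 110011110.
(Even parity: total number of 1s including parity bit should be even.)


Number of 1s in data: 6
Parity bit: 0

0


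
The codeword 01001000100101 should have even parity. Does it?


Number of 1s: 5

No, parity error (5 ones)


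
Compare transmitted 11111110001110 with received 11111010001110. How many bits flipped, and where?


XOR: 00000100000000

1 error(s) at position(s): 5


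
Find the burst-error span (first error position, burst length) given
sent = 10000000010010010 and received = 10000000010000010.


XOR: 00000000000010000

Burst at position 12, length 1


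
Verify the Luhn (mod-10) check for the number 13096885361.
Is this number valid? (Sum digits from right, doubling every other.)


Luhn sum = 45
45 mod 10 = 5

Invalid (Luhn sum mod 10 = 5)


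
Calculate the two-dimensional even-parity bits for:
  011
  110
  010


Row parities: 001
Column parities: 111

Row P: 001, Col P: 111, Corner: 1


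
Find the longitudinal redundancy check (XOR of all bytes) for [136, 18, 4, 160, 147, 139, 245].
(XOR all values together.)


XOR chain: 136 ^ 18 ^ 4 ^ 160 ^ 147 ^ 139 ^ 245 = 211

211


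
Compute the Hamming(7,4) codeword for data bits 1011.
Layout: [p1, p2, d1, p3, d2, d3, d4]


Parity bits: p1=0, p2=1, p3=0

0110011


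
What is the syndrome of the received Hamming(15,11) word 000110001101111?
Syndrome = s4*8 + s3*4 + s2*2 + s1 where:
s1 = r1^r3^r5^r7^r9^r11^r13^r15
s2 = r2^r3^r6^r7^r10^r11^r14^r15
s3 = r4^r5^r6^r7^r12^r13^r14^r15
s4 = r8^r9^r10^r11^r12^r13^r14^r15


s1=0, s2=1, s3=0, s4=0

Syndrome = 2 (error at position 2)


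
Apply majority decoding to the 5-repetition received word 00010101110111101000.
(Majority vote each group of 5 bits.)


Groups: 00010, 10111, 01111, 01000
Majority votes: 0110

0110


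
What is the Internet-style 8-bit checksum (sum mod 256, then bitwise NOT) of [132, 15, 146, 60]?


Sum = 353 mod 256 = 97
Complement = 158

158


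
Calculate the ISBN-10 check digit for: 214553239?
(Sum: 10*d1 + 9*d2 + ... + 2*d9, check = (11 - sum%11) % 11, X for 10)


Weighted sum: 176
176 mod 11 = 0

Check digit: 0


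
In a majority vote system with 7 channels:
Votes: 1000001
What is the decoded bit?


Ones: 2 out of 7
Threshold: 4

0 (2/7 voted 1)


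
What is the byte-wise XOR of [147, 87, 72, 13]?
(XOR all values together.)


XOR chain: 147 ^ 87 ^ 72 ^ 13 = 129

129


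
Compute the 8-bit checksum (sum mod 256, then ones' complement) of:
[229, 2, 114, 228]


Sum = 573 mod 256 = 61
Complement = 194

194


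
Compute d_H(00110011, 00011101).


XOR: 00101110
Count of 1s: 4

4


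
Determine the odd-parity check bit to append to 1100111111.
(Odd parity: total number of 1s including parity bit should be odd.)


Number of 1s in data: 8
Parity bit: 1

1


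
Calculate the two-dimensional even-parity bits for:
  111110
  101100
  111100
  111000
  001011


Row parities: 11011
Column parities: 011101

Row P: 11011, Col P: 011101, Corner: 0


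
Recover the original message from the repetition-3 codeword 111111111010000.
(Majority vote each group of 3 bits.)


Groups: 111, 111, 111, 010, 000
Majority votes: 11100

11100


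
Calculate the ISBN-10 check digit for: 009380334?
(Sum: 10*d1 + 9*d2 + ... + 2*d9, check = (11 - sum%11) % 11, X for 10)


Weighted sum: 170
170 mod 11 = 5

Check digit: 6


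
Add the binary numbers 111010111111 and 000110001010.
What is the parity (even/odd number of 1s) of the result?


111010111111 = 3775
000110001010 = 394
Sum = 4169 = 1000001001001
1s count = 4

even parity (4 ones in 1000001001001)


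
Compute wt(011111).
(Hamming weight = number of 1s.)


Counting 1s in 011111

5


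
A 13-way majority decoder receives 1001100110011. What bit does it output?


Ones: 7 out of 13
Threshold: 7

1 (7/13 voted 1)


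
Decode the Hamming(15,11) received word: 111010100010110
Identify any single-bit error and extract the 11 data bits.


Syndrome = 10: error at position 10

Data: 11010110110 (corrected bit 10)


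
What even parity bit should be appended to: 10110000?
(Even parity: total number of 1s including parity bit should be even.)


Number of 1s in data: 3
Parity bit: 1

1


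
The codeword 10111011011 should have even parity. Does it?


Number of 1s: 8

Yes, parity is correct (8 ones)


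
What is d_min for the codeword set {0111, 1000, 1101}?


Comparing all pairs, minimum distance: 2
Can detect 1 errors, correct 0 errors

2


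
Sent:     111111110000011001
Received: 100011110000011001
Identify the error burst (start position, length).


XOR: 011100000000000000

Burst at position 1, length 3


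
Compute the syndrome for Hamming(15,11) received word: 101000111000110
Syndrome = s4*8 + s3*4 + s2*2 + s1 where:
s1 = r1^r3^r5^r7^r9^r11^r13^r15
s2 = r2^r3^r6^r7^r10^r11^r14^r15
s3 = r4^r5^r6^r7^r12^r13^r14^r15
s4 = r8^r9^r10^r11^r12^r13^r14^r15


s1=1, s2=1, s3=1, s4=0

Syndrome = 7 (error at position 7)


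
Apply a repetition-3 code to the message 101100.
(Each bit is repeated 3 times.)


Each bit -> 3 copies

111000111111000000


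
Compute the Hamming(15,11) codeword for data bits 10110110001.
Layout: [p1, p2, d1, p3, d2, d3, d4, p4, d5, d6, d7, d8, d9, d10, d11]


Parity bits: p1=0, p2=0, p3=1, p4=1

001101110110001


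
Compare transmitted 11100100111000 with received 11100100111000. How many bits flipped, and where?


XOR: 00000000000000

0 errors (received matches sent)


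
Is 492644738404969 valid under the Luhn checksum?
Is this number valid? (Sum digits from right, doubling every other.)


Luhn sum = 88
88 mod 10 = 8

Invalid (Luhn sum mod 10 = 8)


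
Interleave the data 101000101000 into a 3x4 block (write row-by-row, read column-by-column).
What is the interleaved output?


Matrix:
  1010
  0010
  1000
Read columns: 101000110000

101000110000


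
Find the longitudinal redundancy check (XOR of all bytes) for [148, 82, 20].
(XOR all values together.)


XOR chain: 148 ^ 82 ^ 20 = 210

210


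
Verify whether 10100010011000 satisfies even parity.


Number of 1s: 5

No, parity error (5 ones)


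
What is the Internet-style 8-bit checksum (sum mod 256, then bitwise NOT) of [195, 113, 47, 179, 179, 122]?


Sum = 835 mod 256 = 67
Complement = 188

188


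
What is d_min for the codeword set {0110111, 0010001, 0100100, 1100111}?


Comparing all pairs, minimum distance: 2
Can detect 1 errors, correct 0 errors

2


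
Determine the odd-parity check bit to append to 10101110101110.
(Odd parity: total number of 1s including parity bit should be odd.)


Number of 1s in data: 9
Parity bit: 0

0


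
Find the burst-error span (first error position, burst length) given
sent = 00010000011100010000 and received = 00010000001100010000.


XOR: 00000000010000000000

Burst at position 9, length 1


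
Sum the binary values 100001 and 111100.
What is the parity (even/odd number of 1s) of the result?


100001 = 33
111100 = 60
Sum = 93 = 1011101
1s count = 5

odd parity (5 ones in 1011101)


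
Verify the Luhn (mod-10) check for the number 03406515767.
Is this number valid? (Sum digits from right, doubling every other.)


Luhn sum = 36
36 mod 10 = 6

Invalid (Luhn sum mod 10 = 6)


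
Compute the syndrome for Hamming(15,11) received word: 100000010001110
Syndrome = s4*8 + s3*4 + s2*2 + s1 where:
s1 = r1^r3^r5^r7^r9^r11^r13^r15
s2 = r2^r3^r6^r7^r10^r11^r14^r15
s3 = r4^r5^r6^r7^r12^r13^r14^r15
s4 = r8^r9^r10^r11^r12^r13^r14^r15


s1=0, s2=1, s3=1, s4=0

Syndrome = 6 (error at position 6)


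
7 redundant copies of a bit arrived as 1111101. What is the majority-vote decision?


Ones: 6 out of 7
Threshold: 4

1 (6/7 voted 1)


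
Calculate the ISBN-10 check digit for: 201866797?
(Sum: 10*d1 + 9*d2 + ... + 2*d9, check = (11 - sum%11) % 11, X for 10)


Weighted sum: 219
219 mod 11 = 10

Check digit: 1


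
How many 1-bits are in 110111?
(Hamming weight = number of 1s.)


Counting 1s in 110111

5


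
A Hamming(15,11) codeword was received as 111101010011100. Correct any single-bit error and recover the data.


Syndrome = 0: no error detected

Data: 10100011100 (no errors)


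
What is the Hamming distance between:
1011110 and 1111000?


XOR: 0100110
Count of 1s: 3

3


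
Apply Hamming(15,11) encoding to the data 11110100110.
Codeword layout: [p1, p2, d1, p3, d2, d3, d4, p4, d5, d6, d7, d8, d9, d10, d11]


Parity bits: p1=0, p2=1, p3=1, p4=1

011111110100110


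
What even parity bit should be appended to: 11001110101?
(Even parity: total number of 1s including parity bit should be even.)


Number of 1s in data: 7
Parity bit: 1

1


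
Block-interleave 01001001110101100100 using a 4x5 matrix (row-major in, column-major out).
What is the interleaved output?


Matrix:
  01001
  00111
  01011
  00100
Read columns: 00001010010101101110

00001010010101101110


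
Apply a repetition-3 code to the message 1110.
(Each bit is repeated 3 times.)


Each bit -> 3 copies

111111111000


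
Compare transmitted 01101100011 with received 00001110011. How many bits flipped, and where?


XOR: 01100010000

3 error(s) at position(s): 1, 2, 6


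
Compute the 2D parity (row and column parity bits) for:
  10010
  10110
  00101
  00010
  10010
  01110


Row parities: 010101
Column parities: 11111

Row P: 010101, Col P: 11111, Corner: 1


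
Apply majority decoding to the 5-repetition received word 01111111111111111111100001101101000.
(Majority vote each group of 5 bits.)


Groups: 01111, 11111, 11111, 11111, 10000, 11011, 01000
Majority votes: 1111010

1111010


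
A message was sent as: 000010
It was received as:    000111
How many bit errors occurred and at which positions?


XOR: 000101

2 error(s) at position(s): 3, 5


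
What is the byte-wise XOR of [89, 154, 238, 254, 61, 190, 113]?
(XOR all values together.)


XOR chain: 89 ^ 154 ^ 238 ^ 254 ^ 61 ^ 190 ^ 113 = 33

33


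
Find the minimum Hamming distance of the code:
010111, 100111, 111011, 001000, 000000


Comparing all pairs, minimum distance: 1
Can detect 0 errors, correct 0 errors

1


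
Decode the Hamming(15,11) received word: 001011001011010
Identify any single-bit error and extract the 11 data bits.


Syndrome = 0: no error detected

Data: 11101011010 (no errors)


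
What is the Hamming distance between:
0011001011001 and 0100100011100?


XOR: 0111101000101
Count of 1s: 7

7


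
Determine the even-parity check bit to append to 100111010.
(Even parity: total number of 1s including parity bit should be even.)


Number of 1s in data: 5
Parity bit: 1

1


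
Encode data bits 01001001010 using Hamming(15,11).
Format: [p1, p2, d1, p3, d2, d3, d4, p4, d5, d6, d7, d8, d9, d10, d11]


Parity bits: p1=0, p2=1, p3=1, p4=1

010110011001010


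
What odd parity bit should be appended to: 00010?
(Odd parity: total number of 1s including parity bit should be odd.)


Number of 1s in data: 1
Parity bit: 0

0


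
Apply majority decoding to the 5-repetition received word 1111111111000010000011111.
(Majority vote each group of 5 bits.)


Groups: 11111, 11111, 00001, 00000, 11111
Majority votes: 11001

11001


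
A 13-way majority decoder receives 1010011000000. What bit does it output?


Ones: 4 out of 13
Threshold: 7

0 (4/13 voted 1)


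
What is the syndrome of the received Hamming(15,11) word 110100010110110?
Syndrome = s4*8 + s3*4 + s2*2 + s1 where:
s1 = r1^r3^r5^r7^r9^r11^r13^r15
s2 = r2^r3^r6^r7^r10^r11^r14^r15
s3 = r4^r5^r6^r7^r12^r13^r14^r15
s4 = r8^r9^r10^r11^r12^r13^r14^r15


s1=1, s2=0, s3=1, s4=1

Syndrome = 13 (error at position 13)


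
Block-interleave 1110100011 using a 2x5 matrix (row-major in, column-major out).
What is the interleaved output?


Matrix:
  11101
  00011
Read columns: 1010100111

1010100111


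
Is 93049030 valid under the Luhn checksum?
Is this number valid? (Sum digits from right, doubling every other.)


Luhn sum = 31
31 mod 10 = 1

Invalid (Luhn sum mod 10 = 1)


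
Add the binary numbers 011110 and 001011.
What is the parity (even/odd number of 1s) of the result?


011110 = 30
001011 = 11
Sum = 41 = 101001
1s count = 3

odd parity (3 ones in 101001)


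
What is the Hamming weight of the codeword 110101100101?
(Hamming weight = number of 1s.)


Counting 1s in 110101100101

7


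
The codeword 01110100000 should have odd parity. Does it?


Number of 1s: 4

No, parity error (4 ones)


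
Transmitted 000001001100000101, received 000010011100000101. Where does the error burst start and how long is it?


XOR: 000011010000000000

Burst at position 4, length 4


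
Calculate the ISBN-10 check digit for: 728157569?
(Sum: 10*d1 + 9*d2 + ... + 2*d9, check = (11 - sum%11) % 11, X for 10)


Weighted sum: 280
280 mod 11 = 5

Check digit: 6


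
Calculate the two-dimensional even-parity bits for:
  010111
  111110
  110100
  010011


Row parities: 0111
Column parities: 001110

Row P: 0111, Col P: 001110, Corner: 1


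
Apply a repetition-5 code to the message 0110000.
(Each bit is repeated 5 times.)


Each bit -> 5 copies

00000111111111100000000000000000000


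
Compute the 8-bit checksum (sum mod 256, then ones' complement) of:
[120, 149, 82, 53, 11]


Sum = 415 mod 256 = 159
Complement = 96

96


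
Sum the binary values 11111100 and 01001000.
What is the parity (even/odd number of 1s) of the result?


11111100 = 252
01001000 = 72
Sum = 324 = 101000100
1s count = 3

odd parity (3 ones in 101000100)


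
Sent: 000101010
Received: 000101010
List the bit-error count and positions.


XOR: 000000000

0 errors (received matches sent)


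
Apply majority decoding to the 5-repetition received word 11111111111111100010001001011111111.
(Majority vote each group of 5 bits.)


Groups: 11111, 11111, 11111, 00010, 00100, 10111, 11111
Majority votes: 1110011

1110011


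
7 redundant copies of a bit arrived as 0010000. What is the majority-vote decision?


Ones: 1 out of 7
Threshold: 4

0 (1/7 voted 1)


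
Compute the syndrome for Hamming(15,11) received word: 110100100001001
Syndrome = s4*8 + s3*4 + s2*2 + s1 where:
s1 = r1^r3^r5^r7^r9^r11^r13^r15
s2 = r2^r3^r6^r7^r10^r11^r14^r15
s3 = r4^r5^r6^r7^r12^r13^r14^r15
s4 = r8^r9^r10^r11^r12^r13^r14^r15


s1=1, s2=1, s3=0, s4=0

Syndrome = 3 (error at position 3)


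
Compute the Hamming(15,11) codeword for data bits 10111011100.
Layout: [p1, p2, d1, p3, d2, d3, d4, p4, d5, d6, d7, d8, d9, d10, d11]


Parity bits: p1=1, p2=0, p3=0, p4=0

101001101011100


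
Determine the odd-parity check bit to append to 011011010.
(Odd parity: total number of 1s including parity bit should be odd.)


Number of 1s in data: 5
Parity bit: 0

0


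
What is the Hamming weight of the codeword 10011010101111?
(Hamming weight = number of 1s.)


Counting 1s in 10011010101111

9


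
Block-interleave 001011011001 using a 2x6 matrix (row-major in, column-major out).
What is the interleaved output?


Matrix:
  001011
  011001
Read columns: 000111001011

000111001011


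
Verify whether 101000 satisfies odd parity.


Number of 1s: 2

No, parity error (2 ones)


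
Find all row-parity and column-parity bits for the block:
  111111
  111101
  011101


Row parities: 010
Column parities: 011111

Row P: 010, Col P: 011111, Corner: 1


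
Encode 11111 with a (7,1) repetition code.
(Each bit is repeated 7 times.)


Each bit -> 7 copies

11111111111111111111111111111111111


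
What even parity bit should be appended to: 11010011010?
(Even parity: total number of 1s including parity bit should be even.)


Number of 1s in data: 6
Parity bit: 0

0


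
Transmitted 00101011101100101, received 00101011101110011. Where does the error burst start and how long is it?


XOR: 00000000000010110

Burst at position 12, length 4


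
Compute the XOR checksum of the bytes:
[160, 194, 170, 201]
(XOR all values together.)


XOR chain: 160 ^ 194 ^ 170 ^ 201 = 1

1


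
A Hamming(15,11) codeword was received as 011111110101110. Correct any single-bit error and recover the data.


Syndrome = 12: error at position 12

Data: 11110100110 (corrected bit 12)


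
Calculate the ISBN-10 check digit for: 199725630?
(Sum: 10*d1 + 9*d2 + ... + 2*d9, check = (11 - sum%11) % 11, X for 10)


Weighted sum: 282
282 mod 11 = 7

Check digit: 4


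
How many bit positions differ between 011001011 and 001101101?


XOR: 010100110
Count of 1s: 4

4


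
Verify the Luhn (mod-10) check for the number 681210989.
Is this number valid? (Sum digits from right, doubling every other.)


Luhn sum = 44
44 mod 10 = 4

Invalid (Luhn sum mod 10 = 4)


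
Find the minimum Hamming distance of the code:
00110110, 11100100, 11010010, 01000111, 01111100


Comparing all pairs, minimum distance: 3
Can detect 2 errors, correct 1 errors

3


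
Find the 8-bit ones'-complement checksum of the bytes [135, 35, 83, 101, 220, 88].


Sum = 662 mod 256 = 150
Complement = 105

105


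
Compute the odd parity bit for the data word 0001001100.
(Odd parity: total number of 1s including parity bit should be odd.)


Number of 1s in data: 3
Parity bit: 0

0


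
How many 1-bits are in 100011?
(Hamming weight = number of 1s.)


Counting 1s in 100011

3


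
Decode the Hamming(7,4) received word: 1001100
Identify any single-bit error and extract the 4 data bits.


Syndrome = 0: no error detected

Data: 0100 (no errors)


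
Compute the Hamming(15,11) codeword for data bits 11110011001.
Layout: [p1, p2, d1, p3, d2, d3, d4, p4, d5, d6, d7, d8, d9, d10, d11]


Parity bits: p1=1, p2=1, p3=1, p4=1

111111110011001


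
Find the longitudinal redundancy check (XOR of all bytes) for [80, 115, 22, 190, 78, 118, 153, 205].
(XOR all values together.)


XOR chain: 80 ^ 115 ^ 22 ^ 190 ^ 78 ^ 118 ^ 153 ^ 205 = 231

231


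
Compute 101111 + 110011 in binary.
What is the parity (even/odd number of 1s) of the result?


101111 = 47
110011 = 51
Sum = 98 = 1100010
1s count = 3

odd parity (3 ones in 1100010)


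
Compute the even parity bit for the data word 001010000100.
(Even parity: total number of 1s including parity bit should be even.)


Number of 1s in data: 3
Parity bit: 1

1


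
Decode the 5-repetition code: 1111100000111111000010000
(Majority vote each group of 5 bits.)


Groups: 11111, 00000, 11111, 10000, 10000
Majority votes: 10100

10100


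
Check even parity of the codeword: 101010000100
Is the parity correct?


Number of 1s: 4

Yes, parity is correct (4 ones)


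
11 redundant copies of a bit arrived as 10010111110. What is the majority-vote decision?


Ones: 7 out of 11
Threshold: 6

1 (7/11 voted 1)


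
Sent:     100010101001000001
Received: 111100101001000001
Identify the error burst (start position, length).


XOR: 011110000000000000

Burst at position 1, length 4


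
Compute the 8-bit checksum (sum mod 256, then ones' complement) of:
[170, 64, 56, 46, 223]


Sum = 559 mod 256 = 47
Complement = 208

208


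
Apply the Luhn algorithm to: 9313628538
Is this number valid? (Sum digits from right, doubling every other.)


Luhn sum = 48
48 mod 10 = 8

Invalid (Luhn sum mod 10 = 8)


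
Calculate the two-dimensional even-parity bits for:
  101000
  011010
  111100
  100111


Row parities: 0100
Column parities: 101001

Row P: 0100, Col P: 101001, Corner: 1


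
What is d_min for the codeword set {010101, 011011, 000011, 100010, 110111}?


Comparing all pairs, minimum distance: 2
Can detect 1 errors, correct 0 errors

2


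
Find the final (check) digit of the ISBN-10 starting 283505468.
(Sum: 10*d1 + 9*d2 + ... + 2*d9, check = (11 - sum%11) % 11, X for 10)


Weighted sum: 226
226 mod 11 = 6

Check digit: 5


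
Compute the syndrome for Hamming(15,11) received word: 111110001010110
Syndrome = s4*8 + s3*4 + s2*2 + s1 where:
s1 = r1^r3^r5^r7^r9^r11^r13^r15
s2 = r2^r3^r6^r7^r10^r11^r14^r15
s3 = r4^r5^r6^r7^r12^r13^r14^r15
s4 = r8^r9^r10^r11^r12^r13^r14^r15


s1=0, s2=0, s3=0, s4=0

Syndrome = 0 (no error)


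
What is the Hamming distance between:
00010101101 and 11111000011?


XOR: 11101101110
Count of 1s: 8

8


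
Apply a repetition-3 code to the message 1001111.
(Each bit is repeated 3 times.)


Each bit -> 3 copies

111000000111111111111


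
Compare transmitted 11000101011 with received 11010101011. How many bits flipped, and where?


XOR: 00010000000

1 error(s) at position(s): 3


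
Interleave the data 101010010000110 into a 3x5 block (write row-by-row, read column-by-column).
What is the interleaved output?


Matrix:
  10101
  00100
  00110
Read columns: 100000111001100

100000111001100


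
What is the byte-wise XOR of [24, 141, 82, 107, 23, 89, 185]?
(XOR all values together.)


XOR chain: 24 ^ 141 ^ 82 ^ 107 ^ 23 ^ 89 ^ 185 = 91

91


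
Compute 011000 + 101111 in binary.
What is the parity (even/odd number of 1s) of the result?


011000 = 24
101111 = 47
Sum = 71 = 1000111
1s count = 4

even parity (4 ones in 1000111)


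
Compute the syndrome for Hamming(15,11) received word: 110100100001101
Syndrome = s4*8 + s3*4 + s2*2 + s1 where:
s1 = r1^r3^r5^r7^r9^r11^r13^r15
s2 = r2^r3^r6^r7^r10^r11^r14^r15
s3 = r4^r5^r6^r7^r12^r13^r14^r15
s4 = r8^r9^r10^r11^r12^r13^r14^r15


s1=0, s2=1, s3=1, s4=1

Syndrome = 14 (error at position 14)


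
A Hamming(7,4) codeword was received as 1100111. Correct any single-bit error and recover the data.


Syndrome = 7: error at position 7

Data: 0110 (corrected bit 7)


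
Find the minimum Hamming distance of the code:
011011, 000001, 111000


Comparing all pairs, minimum distance: 3
Can detect 2 errors, correct 1 errors

3


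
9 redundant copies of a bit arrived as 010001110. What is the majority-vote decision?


Ones: 4 out of 9
Threshold: 5

0 (4/9 voted 1)


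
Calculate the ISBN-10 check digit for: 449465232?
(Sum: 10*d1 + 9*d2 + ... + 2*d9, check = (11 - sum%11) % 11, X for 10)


Weighted sum: 258
258 mod 11 = 5

Check digit: 6


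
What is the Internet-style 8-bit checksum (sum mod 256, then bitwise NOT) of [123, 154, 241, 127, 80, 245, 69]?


Sum = 1039 mod 256 = 15
Complement = 240

240


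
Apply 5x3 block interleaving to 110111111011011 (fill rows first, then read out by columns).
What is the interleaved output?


Matrix:
  110
  111
  111
  011
  011
Read columns: 111001111101111

111001111101111


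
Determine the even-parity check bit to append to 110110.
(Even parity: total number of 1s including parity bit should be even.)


Number of 1s in data: 4
Parity bit: 0

0


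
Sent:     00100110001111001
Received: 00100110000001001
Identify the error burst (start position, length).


XOR: 00000000001110000

Burst at position 10, length 3


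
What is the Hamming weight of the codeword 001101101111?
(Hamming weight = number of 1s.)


Counting 1s in 001101101111

8


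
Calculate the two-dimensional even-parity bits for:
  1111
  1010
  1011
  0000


Row parities: 0010
Column parities: 1110

Row P: 0010, Col P: 1110, Corner: 1


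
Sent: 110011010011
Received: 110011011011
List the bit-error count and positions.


XOR: 000000001000

1 error(s) at position(s): 8


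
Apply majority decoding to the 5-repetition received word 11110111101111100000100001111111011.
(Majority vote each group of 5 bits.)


Groups: 11110, 11110, 11111, 00000, 10000, 11111, 11011
Majority votes: 1110011

1110011


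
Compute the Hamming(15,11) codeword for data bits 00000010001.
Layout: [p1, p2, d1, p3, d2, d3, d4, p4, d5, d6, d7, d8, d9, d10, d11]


Parity bits: p1=0, p2=0, p3=1, p4=0

000100000010001


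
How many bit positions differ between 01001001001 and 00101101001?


XOR: 01100100000
Count of 1s: 3

3


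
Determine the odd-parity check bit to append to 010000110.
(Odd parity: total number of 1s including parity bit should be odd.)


Number of 1s in data: 3
Parity bit: 0

0


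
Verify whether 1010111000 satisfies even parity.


Number of 1s: 5

No, parity error (5 ones)


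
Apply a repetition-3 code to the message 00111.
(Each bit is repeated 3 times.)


Each bit -> 3 copies

000000111111111


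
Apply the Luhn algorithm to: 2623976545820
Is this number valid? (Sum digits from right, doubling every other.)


Luhn sum = 51
51 mod 10 = 1

Invalid (Luhn sum mod 10 = 1)


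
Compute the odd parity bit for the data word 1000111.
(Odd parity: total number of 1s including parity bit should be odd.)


Number of 1s in data: 4
Parity bit: 1

1


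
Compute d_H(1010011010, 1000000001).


XOR: 0010011011
Count of 1s: 5

5


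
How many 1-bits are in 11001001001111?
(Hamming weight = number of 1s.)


Counting 1s in 11001001001111

8


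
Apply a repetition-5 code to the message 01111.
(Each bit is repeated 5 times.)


Each bit -> 5 copies

0000011111111111111111111


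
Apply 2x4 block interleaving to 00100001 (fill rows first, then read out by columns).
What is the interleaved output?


Matrix:
  0010
  0001
Read columns: 00001001

00001001


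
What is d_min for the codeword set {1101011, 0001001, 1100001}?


Comparing all pairs, minimum distance: 2
Can detect 1 errors, correct 0 errors

2


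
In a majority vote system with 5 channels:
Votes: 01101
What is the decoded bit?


Ones: 3 out of 5
Threshold: 3

1 (3/5 voted 1)


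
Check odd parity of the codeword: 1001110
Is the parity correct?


Number of 1s: 4

No, parity error (4 ones)


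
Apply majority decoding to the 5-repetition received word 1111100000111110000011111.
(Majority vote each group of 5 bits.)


Groups: 11111, 00000, 11111, 00000, 11111
Majority votes: 10101

10101


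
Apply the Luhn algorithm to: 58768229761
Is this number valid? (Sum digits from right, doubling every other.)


Luhn sum = 56
56 mod 10 = 6

Invalid (Luhn sum mod 10 = 6)


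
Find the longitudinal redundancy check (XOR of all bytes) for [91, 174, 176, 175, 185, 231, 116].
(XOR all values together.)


XOR chain: 91 ^ 174 ^ 176 ^ 175 ^ 185 ^ 231 ^ 116 = 192

192


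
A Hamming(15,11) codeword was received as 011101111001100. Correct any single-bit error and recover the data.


Syndrome = 4: error at position 4

Data: 10111001100 (corrected bit 4)


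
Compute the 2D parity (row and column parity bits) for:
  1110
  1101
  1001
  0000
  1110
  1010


Row parities: 110010
Column parities: 1110

Row P: 110010, Col P: 1110, Corner: 1


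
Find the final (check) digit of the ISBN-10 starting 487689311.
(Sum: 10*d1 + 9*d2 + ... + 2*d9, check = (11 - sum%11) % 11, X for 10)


Weighted sum: 320
320 mod 11 = 1

Check digit: X


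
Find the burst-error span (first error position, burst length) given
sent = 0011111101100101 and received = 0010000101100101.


XOR: 0001111000000000

Burst at position 3, length 4


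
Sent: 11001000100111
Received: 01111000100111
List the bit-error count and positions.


XOR: 10110000000000

3 error(s) at position(s): 0, 2, 3


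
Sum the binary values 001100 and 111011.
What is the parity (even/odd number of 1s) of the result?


001100 = 12
111011 = 59
Sum = 71 = 1000111
1s count = 4

even parity (4 ones in 1000111)


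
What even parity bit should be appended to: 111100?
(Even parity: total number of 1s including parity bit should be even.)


Number of 1s in data: 4
Parity bit: 0

0


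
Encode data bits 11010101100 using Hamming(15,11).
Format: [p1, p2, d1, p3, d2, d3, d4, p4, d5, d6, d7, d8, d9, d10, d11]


Parity bits: p1=0, p2=1, p3=0, p4=1

011010110101100


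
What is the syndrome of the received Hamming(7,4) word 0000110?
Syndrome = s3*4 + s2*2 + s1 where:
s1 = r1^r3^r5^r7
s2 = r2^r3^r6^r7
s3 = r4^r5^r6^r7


s1=1, s2=1, s3=0

Syndrome = 3 (error at position 3)


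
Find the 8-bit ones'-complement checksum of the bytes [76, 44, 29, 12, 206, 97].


Sum = 464 mod 256 = 208
Complement = 47

47


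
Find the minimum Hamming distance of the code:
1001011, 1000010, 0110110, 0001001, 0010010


Comparing all pairs, minimum distance: 2
Can detect 1 errors, correct 0 errors

2


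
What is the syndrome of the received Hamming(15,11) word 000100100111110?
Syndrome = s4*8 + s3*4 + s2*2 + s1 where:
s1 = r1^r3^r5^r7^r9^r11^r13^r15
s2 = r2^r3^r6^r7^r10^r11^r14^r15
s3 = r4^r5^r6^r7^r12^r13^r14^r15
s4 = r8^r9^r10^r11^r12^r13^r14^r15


s1=1, s2=0, s3=1, s4=1

Syndrome = 13 (error at position 13)


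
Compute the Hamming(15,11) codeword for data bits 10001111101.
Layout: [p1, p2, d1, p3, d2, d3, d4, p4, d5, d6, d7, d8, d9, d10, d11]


Parity bits: p1=1, p2=0, p3=1, p4=0

101100001111101


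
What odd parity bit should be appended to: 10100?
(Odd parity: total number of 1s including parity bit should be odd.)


Number of 1s in data: 2
Parity bit: 1

1


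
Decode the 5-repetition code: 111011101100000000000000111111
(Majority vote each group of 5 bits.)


Groups: 11101, 11011, 00000, 00000, 00001, 11111
Majority votes: 110001

110001


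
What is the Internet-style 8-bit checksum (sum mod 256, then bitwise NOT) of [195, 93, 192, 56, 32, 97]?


Sum = 665 mod 256 = 153
Complement = 102

102


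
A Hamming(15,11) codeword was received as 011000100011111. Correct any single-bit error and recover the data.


Syndrome = 13: error at position 13

Data: 10010011011 (corrected bit 13)


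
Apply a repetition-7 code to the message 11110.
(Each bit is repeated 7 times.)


Each bit -> 7 copies

11111111111111111111111111110000000


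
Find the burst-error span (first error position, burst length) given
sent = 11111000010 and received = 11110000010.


XOR: 00001000000

Burst at position 4, length 1


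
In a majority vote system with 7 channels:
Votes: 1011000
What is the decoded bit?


Ones: 3 out of 7
Threshold: 4

0 (3/7 voted 1)


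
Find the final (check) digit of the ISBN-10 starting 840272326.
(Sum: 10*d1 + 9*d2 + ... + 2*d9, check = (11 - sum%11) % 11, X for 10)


Weighted sum: 212
212 mod 11 = 3

Check digit: 8


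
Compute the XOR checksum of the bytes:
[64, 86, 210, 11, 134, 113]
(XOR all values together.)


XOR chain: 64 ^ 86 ^ 210 ^ 11 ^ 134 ^ 113 = 56

56


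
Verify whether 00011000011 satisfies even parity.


Number of 1s: 4

Yes, parity is correct (4 ones)


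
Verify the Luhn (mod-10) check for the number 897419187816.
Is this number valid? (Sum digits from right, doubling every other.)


Luhn sum = 67
67 mod 10 = 7

Invalid (Luhn sum mod 10 = 7)


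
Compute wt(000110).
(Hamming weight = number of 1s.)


Counting 1s in 000110

2


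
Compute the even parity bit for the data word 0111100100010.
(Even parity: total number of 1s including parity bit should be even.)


Number of 1s in data: 6
Parity bit: 0

0


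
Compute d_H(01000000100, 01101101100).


XOR: 00101101000
Count of 1s: 4

4


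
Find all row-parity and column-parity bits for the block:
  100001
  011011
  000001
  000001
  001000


Row parities: 00111
Column parities: 110010

Row P: 00111, Col P: 110010, Corner: 1


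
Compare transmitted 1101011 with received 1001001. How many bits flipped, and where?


XOR: 0100010

2 error(s) at position(s): 1, 5


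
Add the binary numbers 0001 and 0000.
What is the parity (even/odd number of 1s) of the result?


0001 = 1
0000 = 0
Sum = 1 = 1
1s count = 1

odd parity (1 ones in 1)


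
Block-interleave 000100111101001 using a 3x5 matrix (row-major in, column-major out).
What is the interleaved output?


Matrix:
  00010
  01111
  01001
Read columns: 000011010110011

000011010110011


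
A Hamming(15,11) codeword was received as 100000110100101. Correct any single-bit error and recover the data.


Syndrome = 6: error at position 6

Data: 00110100101 (corrected bit 6)


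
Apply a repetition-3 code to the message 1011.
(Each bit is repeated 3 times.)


Each bit -> 3 copies

111000111111


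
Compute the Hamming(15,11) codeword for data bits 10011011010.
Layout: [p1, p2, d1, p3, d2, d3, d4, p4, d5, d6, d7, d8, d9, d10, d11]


Parity bits: p1=0, p2=0, p3=1, p4=0

001100101011010


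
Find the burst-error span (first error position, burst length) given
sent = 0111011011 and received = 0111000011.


XOR: 0000011000

Burst at position 5, length 2


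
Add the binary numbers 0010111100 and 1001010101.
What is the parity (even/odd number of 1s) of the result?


0010111100 = 188
1001010101 = 597
Sum = 785 = 1100010001
1s count = 4

even parity (4 ones in 1100010001)


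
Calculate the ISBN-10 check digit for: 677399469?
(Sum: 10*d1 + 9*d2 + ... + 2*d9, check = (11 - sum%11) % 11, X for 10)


Weighted sum: 351
351 mod 11 = 10

Check digit: 1


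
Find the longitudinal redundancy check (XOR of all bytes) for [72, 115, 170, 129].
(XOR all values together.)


XOR chain: 72 ^ 115 ^ 170 ^ 129 = 16

16


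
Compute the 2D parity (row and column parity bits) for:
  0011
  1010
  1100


Row parities: 000
Column parities: 0101

Row P: 000, Col P: 0101, Corner: 0


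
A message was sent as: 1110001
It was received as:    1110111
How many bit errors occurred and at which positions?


XOR: 0000110

2 error(s) at position(s): 4, 5


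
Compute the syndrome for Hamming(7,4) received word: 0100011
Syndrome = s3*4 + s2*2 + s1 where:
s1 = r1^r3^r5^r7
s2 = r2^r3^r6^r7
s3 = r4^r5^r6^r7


s1=1, s2=1, s3=0

Syndrome = 3 (error at position 3)


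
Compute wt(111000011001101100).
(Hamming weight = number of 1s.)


Counting 1s in 111000011001101100

9


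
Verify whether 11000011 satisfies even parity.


Number of 1s: 4

Yes, parity is correct (4 ones)


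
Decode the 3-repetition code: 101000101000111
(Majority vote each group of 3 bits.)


Groups: 101, 000, 101, 000, 111
Majority votes: 10101

10101


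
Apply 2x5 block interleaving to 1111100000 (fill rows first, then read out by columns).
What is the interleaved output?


Matrix:
  11111
  00000
Read columns: 1010101010

1010101010


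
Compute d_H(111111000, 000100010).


XOR: 111011010
Count of 1s: 6

6


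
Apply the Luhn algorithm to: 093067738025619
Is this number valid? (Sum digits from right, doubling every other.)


Luhn sum = 64
64 mod 10 = 4

Invalid (Luhn sum mod 10 = 4)


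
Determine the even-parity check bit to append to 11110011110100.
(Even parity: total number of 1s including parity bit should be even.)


Number of 1s in data: 9
Parity bit: 1

1


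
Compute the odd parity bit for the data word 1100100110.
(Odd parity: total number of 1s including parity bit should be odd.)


Number of 1s in data: 5
Parity bit: 0

0


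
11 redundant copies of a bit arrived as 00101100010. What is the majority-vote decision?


Ones: 4 out of 11
Threshold: 6

0 (4/11 voted 1)


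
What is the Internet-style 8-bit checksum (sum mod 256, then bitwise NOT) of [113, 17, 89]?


Sum = 219 mod 256 = 219
Complement = 36

36


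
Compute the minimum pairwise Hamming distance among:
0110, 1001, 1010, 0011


Comparing all pairs, minimum distance: 2
Can detect 1 errors, correct 0 errors

2


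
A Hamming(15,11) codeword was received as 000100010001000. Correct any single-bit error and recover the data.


Syndrome = 0: no error detected

Data: 00000001000 (no errors)
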